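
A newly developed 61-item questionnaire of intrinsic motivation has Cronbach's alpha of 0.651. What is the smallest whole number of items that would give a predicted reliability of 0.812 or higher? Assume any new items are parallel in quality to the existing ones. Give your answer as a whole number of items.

142

Rearranging the Spearman-Brown formula for n,
n = r*(1 − r) / [ r (1 − r*) ]
n = 0.812 × (1 − 0.651) / [ 0.651 × (1 − 0.812) ]
n = 0.283388 / 0.122388 ≈ 2.3155
So the test needs 2.3155 × 61 ≈ 141.25 items; rounding up, 142.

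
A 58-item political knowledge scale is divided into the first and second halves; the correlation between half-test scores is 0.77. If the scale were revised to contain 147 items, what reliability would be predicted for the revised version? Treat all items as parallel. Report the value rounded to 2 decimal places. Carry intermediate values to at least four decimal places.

Spearman-Brown correction (n = 2): r_full = 2·0.77/(1 + 0.77) = 0.8701
Length factor from 58 to 147 items: n = 147/58 = 2.5345
r_new = n·r_full / (1 + (n − 1)·r_full) = 2.2053 / 2.3352 ≈ 0.9444

0.94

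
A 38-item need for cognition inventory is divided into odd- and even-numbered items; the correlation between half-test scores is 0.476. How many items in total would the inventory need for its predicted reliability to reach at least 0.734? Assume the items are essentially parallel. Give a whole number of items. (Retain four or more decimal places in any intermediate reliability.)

58

Corrected full-test reliability: r_full = 2 × 0.476 / (1 + 0.476) ≈ 0.6450
Solve Spearman-Brown for n: n = 0.734(1 − 0.6450) / [0.6450(1 − 0.734)] = 1.5187
Items = 1.5187 × 38 ≈ 57.71 → 58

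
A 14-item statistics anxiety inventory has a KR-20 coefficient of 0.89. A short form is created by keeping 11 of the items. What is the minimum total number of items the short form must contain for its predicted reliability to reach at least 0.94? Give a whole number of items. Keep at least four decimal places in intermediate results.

28

Short-form reliability: n = 11/14 = 0.7857; r_11 = n·r/(1+(n−1)r) ≈ 0.8641
Length factor from the short form to reach 0.94: n' = 0.94(1 − 0.8641) / [0.8641(1 − 0.94)] ≈ 2.4640
Total items = 2.4640 × 11 = 27.10, rounded up to 28.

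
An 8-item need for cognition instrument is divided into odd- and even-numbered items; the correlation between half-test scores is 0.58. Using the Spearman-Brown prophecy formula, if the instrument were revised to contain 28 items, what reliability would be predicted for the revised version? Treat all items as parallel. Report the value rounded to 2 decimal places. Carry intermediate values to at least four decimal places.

Full-test reliability from the split-half r: r_full = 2(0.58)/(1 + 0.58) = 0.7342
Then adjust to 28 items: n = 28/8 = 3.5000
r_new = n·r_full / (1 + (n − 1)·r_full) = 2.5697 / 2.8355 ≈ 0.9063

0.91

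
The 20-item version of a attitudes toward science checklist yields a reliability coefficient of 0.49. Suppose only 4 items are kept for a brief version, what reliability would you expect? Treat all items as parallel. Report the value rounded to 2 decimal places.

n = 4/20 = 0.2
r_new = 0.2·0.49 / [1 + (0.2 − 1)·0.49]
r_new = 0.0980 / 0.6080 ≈ 0.1612

0.16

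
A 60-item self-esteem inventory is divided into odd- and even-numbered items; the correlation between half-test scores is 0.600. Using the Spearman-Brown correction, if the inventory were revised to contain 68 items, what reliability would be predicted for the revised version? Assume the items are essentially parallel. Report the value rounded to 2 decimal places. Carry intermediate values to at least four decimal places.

0.77

First correct the split-half correlation to full-test reliability: r_full = 2 × 0.600 / (1 + 0.600) ≈ 0.7500
Then adjust to 68 items: n = 68/60 = 1.1333
r_new = n·r_full / (1 + (n − 1)·r_full) = 0.8500 / 1.1000 ≈ 0.7727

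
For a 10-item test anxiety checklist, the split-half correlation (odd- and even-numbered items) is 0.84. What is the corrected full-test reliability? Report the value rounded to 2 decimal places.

r_full = 2r_hh / (1 + r_hh) = 2 × 0.84 / (1 + 0.84)
       = 1.6800 / 1.8400 = 0.9130

0.91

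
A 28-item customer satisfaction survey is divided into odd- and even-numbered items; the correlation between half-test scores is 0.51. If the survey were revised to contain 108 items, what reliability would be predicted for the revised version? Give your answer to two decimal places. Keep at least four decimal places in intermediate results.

Full-test reliability from the split-half r: r_full = 2(0.51)/(1 + 0.51) = 0.6755
Then adjust to 108 items: n = 108/28 = 3.8571
r_new = n·r_full / (1 + (n − 1)·r_full) = 2.6055 / 2.9300 ≈ 0.8892

0.89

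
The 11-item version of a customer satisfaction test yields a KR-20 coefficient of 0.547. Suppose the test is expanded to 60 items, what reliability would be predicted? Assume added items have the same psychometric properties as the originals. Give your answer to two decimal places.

0.87

The new length is 60/11 = 5.4545 times the old.
r_new = 5.4545·0.547 / [1 + (5.4545 − 1)·0.547]
r_new = 2.9836 / 3.4366 ≈ 0.8682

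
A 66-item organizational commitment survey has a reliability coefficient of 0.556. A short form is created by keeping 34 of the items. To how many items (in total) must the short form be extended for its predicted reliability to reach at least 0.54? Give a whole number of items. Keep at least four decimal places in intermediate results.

First, r for the 34-item form: n = 34/66 = 0.5152, so r_34 = 0.5152·0.556/(1 + (0.5152 − 1)·0.556) = 0.3922
Then solve for n' with r_old = 0.3922, r_target = 0.54: n' = 0.54(1 − 0.3922)/[0.3922(1 − 0.54)] = 1.8192
Total items = 1.8192 × 34 = 61.85, rounded up to 62.

62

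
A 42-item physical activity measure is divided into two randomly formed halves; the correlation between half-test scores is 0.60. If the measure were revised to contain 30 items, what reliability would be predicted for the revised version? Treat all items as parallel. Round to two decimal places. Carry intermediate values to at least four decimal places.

0.68

First correct the split-half correlation to full-test reliability: r_full = 2 × 0.60 / (1 + 0.60) ≈ 0.7500
Length factor from 42 to 30 items: n = 30/42 = 0.7143
r_new = n·r_full / (1 + (n − 1)·r_full) = 0.5357 / 0.7857 ≈ 0.6818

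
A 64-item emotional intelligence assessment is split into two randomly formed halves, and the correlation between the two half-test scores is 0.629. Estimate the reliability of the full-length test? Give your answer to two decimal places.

The full test is twice the length of either half (n = 2).
r_full = 2r_hh / (1 + r_hh) = 2 × 0.629 / (1 + 0.629)
r_full = 1.2580 / 1.6290 ≈ 0.7723

0.77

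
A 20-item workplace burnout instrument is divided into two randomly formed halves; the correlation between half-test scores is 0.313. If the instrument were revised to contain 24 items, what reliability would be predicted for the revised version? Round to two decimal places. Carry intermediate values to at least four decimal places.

First correct the split-half correlation to full-test reliability: r_full = 2 × 0.313 / (1 + 0.313) ≈ 0.4768
Length factor from 20 to 24 items: n = 24/20 = 1.2000
r_new = n·r_full / (1 + (n − 1)·r_full) = 0.5722 / 1.0954 ≈ 0.5224

0.52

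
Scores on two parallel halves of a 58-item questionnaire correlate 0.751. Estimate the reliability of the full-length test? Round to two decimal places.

The full test is twice the length of either half (n = 2).
r_full = 2r_hh / (1 + r_hh) = 2 × 0.751 / (1 + 0.751)
r_full = 1.5020 / 1.7510 ≈ 0.8578

0.86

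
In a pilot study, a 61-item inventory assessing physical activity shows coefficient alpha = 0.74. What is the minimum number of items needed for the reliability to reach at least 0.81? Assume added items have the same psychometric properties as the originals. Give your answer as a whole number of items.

Invert Spearman-Brown to solve for n:
n = r*(1 − r) / [ r (1 − r*) ]
n = [0.81 × 0.26] / [0.74 × 0.19]
  = 0.2106 / 0.1406 = 1.4979
So the test needs 1.4979 × 61 ≈ 91.37 items; rounding up, 92.

92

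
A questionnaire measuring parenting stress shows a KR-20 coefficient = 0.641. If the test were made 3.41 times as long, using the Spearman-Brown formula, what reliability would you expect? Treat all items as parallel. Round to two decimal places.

0.86

r_new = (3.41 × 0.641) / (1 + (3.41 − 1) × 0.641)
     = 2.1858 / 2.5448 = 0.8589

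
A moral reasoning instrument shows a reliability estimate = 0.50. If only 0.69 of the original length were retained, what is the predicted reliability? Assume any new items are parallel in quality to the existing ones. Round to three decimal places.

r_new = 0.69·0.50 / [1 + (0.69 − 1)·0.50]
     = 0.3450 / 0.8450 = 0.4083

0.408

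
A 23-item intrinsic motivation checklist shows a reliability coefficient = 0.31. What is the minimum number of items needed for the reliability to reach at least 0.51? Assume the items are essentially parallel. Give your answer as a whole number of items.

54

Invert Spearman-Brown to solve for n:
n = r_target (1 − r_old) / [ r_old (1 − r_target) ]
n = 0.51 × (1 − 0.31) / [ 0.31 × (1 − 0.51) ]
n = 0.3519 / 0.1519 ≈ 2.3167
2.3167 × 23 = 53.28 → 54 items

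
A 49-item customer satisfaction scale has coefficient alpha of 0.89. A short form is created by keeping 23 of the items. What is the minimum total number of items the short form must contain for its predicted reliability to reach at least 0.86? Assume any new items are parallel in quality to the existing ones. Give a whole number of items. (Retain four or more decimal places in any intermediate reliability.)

First, r for the 23-item form: n = 23/49 = 0.4694, so r_23 = 0.4694·0.89/(1 + (0.4694 − 1)·0.89) = 0.7916
Then solve for n' with r_old = 0.7916, r_target = 0.86: n' = 0.86(1 − 0.7916)/[0.7916(1 − 0.86)] = 1.6172
Items = 1.6172 × 23 ≈ 37.20 → 38

38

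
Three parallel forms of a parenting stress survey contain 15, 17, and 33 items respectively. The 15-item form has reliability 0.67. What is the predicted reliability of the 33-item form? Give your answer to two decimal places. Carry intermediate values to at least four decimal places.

The 17-item form is not needed; work directly from the 15-item form with n = 33/15 = 2.2000.
r_{33} = n·r / (1 + (n − 1)·r) = 1.4740 / 1.8040 ≈ 0.8171

0.82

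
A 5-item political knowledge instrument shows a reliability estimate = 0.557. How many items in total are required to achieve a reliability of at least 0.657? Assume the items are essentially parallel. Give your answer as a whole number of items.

Rearranging the Spearman-Brown formula for n,
n = r_target (1 − r_old) / [ r_old (1 − r_target) ]
n = [0.657 × 0.443] / [0.557 × 0.343]
  = 0.291051 / 0.191051 = 1.5234
Items needed = n × 5 = 1.5234 × 5 ≈ 7.62 → round up to 8

8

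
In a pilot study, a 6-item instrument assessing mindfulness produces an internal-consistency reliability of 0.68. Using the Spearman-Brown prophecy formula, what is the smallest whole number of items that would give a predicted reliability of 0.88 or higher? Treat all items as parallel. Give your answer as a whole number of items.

n = 0.88 × (1 − 0.68) / [ 0.68 × (1 − 0.88) ]
n = 0.2816 / 0.0816 ≈ 3.4510
Items needed = n × 6 = 3.4510 × 6 ≈ 20.71 → round up to 21

21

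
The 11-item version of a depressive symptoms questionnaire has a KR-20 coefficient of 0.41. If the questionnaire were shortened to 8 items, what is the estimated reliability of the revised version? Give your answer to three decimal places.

0.336

The new length is 8/11 = 0.7273 times the old.
r_new = 0.7273·0.41 / [1 + (0.7273 − 1)·0.41]
r_new = 0.2982 / 0.8882 ≈ 0.3357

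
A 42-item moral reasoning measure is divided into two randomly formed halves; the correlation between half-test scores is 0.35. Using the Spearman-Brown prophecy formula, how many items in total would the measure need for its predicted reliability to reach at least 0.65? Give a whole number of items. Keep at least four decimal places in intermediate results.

Corrected full-test reliability: r_full = 2 × 0.35 / (1 + 0.35) ≈ 0.5185
Solve Spearman-Brown for n: n = 0.65(1 − 0.5185) / [0.5185(1 − 0.65)] = 1.7246
Required items = 1.7246 × 42 = 72.43, so 73 items.

73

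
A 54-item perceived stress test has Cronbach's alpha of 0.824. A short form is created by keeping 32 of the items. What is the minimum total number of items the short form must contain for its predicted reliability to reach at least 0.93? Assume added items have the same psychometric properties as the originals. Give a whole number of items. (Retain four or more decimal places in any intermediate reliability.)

First, r for the 32-item form: n = 32/54 = 0.5926, so r_32 = 0.5926·0.824/(1 + (0.5926 − 1)·0.824) = 0.7351
Length factor from the short form to reach 0.93: n' = 0.93(1 − 0.7351) / [0.7351(1 − 0.93)] ≈ 4.7876
Total items = 4.7876 × 32 = 153.20, rounded up to 154.

154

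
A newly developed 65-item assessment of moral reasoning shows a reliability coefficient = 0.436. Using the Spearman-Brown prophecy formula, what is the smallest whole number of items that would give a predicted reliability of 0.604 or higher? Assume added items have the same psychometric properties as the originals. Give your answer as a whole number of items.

Invert Spearman-Brown to solve for n:
n = r_target (1 − r_old) / [ r_old (1 − r_target) ]
n = 0.604(1 − 0.436) / [0.436(1 − 0.604)]
  = 0.340656 / 0.172656 = 1.9730
Items needed = n × 65 = 1.9730 × 65 ≈ 128.25 → round up to 129

129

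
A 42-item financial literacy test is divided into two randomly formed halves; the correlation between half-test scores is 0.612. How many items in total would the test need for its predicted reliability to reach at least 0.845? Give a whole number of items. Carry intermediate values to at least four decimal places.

r_full = 2(0.612)/(1 + 0.612) = 0.7593
Solve Spearman-Brown for n: n = 0.845(1 − 0.7593) / [0.7593(1 − 0.845)] = 1.7282
Required items = 1.7282 × 42 = 72.58, so 73 items.

73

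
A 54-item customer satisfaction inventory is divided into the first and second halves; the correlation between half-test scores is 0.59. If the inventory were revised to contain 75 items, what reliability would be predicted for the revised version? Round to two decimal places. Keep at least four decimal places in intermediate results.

0.80

Full-test reliability from the split-half r: r_full = 2(0.59)/(1 + 0.59) = 0.7421
Length factor from 54 to 75 items: n = 75/54 = 1.3889
r_new = n·r_full / (1 + (n − 1)·r_full) = 1.0307 / 1.2886 ≈ 0.7999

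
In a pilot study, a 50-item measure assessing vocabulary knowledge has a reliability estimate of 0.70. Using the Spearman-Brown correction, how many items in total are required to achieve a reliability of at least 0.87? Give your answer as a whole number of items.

144

n = [0.87 × 0.30] / [0.70 × 0.13]
  = 0.2610 / 0.0910 = 2.8681
Items needed = n × 50 = 2.8681 × 50 ≈ 143.41 → round up to 144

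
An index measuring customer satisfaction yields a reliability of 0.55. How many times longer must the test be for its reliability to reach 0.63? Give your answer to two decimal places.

1.39

n = 0.63 × (1 − 0.55) / [ 0.55 × (1 − 0.63) ]
n = 0.2835 / 0.2035 ≈ 1.3931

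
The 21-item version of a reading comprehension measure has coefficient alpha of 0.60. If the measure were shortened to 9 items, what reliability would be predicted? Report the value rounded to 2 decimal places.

0.39

Length ratio n = 9/21 = 0.4286
r_new = 0.4286·0.60 / [1 + (0.4286 − 1)·0.60]
     = 0.2572 / 0.6572 = 0.3914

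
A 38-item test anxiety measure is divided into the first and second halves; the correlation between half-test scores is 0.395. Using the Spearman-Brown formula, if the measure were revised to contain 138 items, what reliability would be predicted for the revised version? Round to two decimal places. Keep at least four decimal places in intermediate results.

First correct the split-half correlation to full-test reliability: r_full = 2 × 0.395 / (1 + 0.395) ≈ 0.5663
Length factor from 38 to 138 items: n = 138/38 = 3.6316
r_new = n·r_full / (1 + (n − 1)·r_full) = 2.0566 / 2.4903 ≈ 0.8258

0.83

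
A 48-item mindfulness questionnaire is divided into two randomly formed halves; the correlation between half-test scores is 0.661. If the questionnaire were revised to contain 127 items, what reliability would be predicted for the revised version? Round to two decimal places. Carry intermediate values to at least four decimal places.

0.91

First correct the split-half correlation to full-test reliability: r_full = 2 × 0.661 / (1 + 0.661) ≈ 0.7959
Then adjust to 127 items: n = 127/48 = 2.6458
r_new = n·r_full / (1 + (n − 1)·r_full) = 2.1058 / 2.3099 ≈ 0.9116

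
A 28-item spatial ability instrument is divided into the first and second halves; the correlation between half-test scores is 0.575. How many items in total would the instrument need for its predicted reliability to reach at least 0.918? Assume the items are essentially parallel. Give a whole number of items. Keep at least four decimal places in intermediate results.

Corrected full-test reliability: r_full = 2 × 0.575 / (1 + 0.575) ≈ 0.7302
Solve Spearman-Brown for n: n = 0.918(1 − 0.7302) / [0.7302(1 − 0.918)] = 4.1365
Items = 4.1365 × 28 ≈ 115.82 → 116

116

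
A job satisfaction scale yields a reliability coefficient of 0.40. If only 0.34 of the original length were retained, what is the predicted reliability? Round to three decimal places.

Spearman-Brown: r_new = n·r / (1 + (n − 1)·r)
r_new = 0.34·0.40 / [1 + (0.34 − 1)·0.40]
     = 0.1360 / 0.7360 = 0.1848

0.185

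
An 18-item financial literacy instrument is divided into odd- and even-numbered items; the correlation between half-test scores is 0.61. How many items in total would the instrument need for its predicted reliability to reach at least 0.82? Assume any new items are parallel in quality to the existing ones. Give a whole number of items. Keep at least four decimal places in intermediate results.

r_full = 2(0.61)/(1 + 0.61) = 0.7578
n = r_tgt(1 − r_full) / [r_full(1 − r_tgt)] = 0.82 × 0.2422 / (0.7578 × 0.18) ≈ 1.4560
Items = 1.4560 × 18 ≈ 26.21 → 27

27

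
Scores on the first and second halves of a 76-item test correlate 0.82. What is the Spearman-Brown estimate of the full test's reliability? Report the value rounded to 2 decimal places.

0.90

r_full = 2(0.82) / (1 + 0.82)
r_full = 1.6400 / 1.8200 ≈ 0.9011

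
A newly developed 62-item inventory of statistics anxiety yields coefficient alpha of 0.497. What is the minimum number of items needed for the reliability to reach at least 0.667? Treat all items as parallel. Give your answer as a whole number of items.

Spearman-Brown solved for the length factor n:
n = r*(1 − r) / [ r (1 − r*) ]
n = [0.667 × 0.503] / [0.497 × 0.333]
  = 0.335501 / 0.165501 = 2.0272
Items needed = n × 62 = 2.0272 × 62 ≈ 125.69 → round up to 126

126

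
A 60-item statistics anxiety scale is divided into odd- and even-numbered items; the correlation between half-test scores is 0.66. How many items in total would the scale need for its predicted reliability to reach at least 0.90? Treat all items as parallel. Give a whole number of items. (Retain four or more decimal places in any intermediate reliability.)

140

r_full = 2(0.66)/(1 + 0.66) = 0.7952
n = r_tgt(1 − r_full) / [r_full(1 − r_tgt)] = 0.90 × 0.2048 / (0.7952 × 0.10) ≈ 2.3179
Required items = 2.3179 × 60 = 139.07, so 140 items.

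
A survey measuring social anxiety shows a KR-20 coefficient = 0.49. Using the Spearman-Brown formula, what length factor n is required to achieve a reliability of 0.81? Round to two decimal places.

Spearman-Brown solved for the length factor n:
n = r*(1 − r) / [ r (1 − r*) ]
n = [0.81 × 0.51] / [0.49 × 0.19]
n = 0.4131 / 0.0931 ≈ 4.4372

4.44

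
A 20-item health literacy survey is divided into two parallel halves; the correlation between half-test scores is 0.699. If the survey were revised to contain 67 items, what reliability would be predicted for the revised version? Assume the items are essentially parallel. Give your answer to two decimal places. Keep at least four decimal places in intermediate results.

Spearman-Brown correction (n = 2): r_full = 2·0.699/(1 + 0.699) = 0.8228
Then adjust to 67 items: n = 67/20 = 3.3500
r_new = n·r_full / (1 + (n − 1)·r_full) = 2.7564 / 2.9336 ≈ 0.9396

0.94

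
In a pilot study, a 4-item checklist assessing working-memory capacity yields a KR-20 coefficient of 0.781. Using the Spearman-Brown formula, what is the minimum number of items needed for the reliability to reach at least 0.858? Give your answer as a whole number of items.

Rearranging the Spearman-Brown formula for n,
n = r*(1 − r) / [ r (1 − r*) ]
n = 0.858(1 − 0.781) / [0.781(1 − 0.858)]
n = 0.187902 / 0.110902 ≈ 1.6943
Items needed = n × 4 = 1.6943 × 4 ≈ 6.78 → round up to 7

7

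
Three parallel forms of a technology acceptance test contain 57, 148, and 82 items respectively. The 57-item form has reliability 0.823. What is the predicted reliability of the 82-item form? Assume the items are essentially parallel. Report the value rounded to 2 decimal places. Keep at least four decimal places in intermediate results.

0.87

The 148-item form is not needed; work directly from the 57-item form with n = 82/57 = 1.4386.
r_{82} = n·r / (1 + (n − 1)·r) = 1.1840 / 1.3610 ≈ 0.8699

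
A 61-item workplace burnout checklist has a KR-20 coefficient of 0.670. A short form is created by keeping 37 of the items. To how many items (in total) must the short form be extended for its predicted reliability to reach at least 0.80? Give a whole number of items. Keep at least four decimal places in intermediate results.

121

Short-form reliability: n = 37/61 = 0.6066; r_37 = n·r/(1+(n−1)r) ≈ 0.5519
Length factor from the short form to reach 0.80: n' = 0.80(1 − 0.5519) / [0.5519(1 − 0.80)] ≈ 3.2477
Total items = 3.2477 × 37 = 120.16, rounded up to 121.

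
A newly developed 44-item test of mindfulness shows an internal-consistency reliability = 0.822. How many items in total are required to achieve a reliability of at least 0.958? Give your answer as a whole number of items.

218

n = 0.958(1 − 0.822) / [0.822(1 − 0.958)]
n = 0.170524 / 0.034524 ≈ 4.9393
4.9393 × 44 = 217.33 → 218 items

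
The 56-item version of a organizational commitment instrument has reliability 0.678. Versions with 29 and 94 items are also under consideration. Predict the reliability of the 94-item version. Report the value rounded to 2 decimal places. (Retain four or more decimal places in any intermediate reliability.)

0.78

Only the ratio of lengths matters: n = 94/56 = 1.6786
r_{94} = n·r / (1 + (n − 1)·r) = 1.1381 / 1.4601 ≈ 0.7795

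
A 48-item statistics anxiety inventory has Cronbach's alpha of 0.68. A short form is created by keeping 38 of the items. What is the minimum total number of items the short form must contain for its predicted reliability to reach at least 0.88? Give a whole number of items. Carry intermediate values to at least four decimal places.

Short-form reliability: n = 38/48 = 0.7917; r_38 = n·r/(1+(n−1)r) ≈ 0.6272
Then solve for n' with r_old = 0.6272, r_target = 0.88: n' = 0.88(1 − 0.6272)/[0.6272(1 − 0.88)] = 4.3588
Total items = 4.3588 × 38 = 165.63, rounded up to 166.

166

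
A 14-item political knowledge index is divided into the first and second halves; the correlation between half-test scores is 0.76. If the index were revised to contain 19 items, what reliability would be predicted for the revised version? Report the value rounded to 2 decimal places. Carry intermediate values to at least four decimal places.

Full-test reliability from the split-half r: r_full = 2(0.76)/(1 + 0.76) = 0.8636
Then adjust to 19 items: n = 19/14 = 1.3571
r_new = n·r_full / (1 + (n − 1)·r_full) = 1.1720 / 1.3084 ≈ 0.8958

0.90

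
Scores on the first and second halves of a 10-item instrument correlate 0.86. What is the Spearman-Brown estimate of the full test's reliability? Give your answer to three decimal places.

The full test is twice the length of either half (n = 2).
r_full = 2(0.86) / (1 + 0.86)
       = 1.7200 / 1.8600 = 0.9247

0.925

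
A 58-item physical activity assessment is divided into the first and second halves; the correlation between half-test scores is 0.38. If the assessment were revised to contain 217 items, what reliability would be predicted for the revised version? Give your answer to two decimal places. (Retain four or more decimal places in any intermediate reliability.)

0.82

Spearman-Brown correction (n = 2): r_full = 2·0.38/(1 + 0.38) = 0.5507
Length factor from 58 to 217 items: n = 217/58 = 3.7414
r_new = n·r_full / (1 + (n − 1)·r_full) = 2.0604 / 2.5097 ≈ 0.8210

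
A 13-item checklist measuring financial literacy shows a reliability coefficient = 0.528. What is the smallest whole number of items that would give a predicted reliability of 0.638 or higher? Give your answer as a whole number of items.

21

n = [0.638 × 0.472] / [0.528 × 0.362]
n = 0.301136 / 0.191136 ≈ 1.5755
So the test needs 1.5755 × 13 ≈ 20.48 items; rounding up, 21.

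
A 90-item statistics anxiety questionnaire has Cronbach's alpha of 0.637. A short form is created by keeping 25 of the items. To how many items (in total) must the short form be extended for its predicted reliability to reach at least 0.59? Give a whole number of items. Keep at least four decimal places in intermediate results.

74

Short-form reliability: n = 25/90 = 0.2778; r_25 = n·r/(1+(n−1)r) ≈ 0.3277
Length factor from the short form to reach 0.59: n' = 0.59(1 − 0.3277) / [0.3277(1 − 0.59)] ≈ 2.9523
Items = 2.9523 × 25 ≈ 73.81 → 74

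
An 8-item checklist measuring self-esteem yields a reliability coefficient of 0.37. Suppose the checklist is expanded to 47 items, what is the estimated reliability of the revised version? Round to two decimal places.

Length ratio n = 47/8 = 5.875
Spearman-Brown: r_new = n·r / (1 + (n − 1)·r)
r_new = 5.875·0.37 / [1 + (5.875 − 1)·0.37]
r_new = 2.1738 / 2.8037 ≈ 0.7753

0.78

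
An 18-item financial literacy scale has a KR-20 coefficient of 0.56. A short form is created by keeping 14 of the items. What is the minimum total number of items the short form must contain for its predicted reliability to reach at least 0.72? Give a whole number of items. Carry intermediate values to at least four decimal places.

37

Short-form reliability: n = 14/18 = 0.7778; r_14 = n·r/(1+(n−1)r) ≈ 0.4975
Then solve for n' with r_old = 0.4975, r_target = 0.72: n' = 0.72(1 − 0.4975)/[0.4975(1 − 0.72)] = 2.5973
Items = 2.5973 × 14 ≈ 36.36 → 37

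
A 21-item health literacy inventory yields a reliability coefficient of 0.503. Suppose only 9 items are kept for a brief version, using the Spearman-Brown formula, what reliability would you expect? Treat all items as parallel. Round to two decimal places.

n = 9/21 = 0.4286
By Spearman-Brown, r_new = n r / (1 + (n − 1) r).
r_new = (0.4286 × 0.503) / (1 + (0.4286 − 1) × 0.503)
r_new = 0.2156 / 0.7126 ≈ 0.3026

0.30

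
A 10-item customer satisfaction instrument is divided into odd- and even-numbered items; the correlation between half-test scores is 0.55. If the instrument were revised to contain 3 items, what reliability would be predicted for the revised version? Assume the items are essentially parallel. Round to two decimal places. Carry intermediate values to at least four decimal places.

Full-test reliability from the split-half r: r_full = 2(0.55)/(1 + 0.55) = 0.7097
Length factor from 10 to 3 items: n = 3/10 = 0.3000
r_new = n·r_full / (1 + (n − 1)·r_full) = 0.2129 / 0.5032 ≈ 0.4231

0.42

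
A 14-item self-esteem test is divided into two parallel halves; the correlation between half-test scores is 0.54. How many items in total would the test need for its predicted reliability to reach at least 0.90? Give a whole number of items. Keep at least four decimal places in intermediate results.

54

Corrected full-test reliability: r_full = 2 × 0.54 / (1 + 0.54) ≈ 0.7013
Solve Spearman-Brown for n: n = 0.90(1 − 0.7013) / [0.7013(1 − 0.90)] = 3.8333
Items = 3.8333 × 14 ≈ 53.67 → 54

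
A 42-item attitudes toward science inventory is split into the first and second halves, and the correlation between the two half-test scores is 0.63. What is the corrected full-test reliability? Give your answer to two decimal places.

0.77

r_full = 2r_hh / (1 + r_hh) = 2 × 0.63 / (1 + 0.63)
       = 1.2600 / 1.6300 = 0.7730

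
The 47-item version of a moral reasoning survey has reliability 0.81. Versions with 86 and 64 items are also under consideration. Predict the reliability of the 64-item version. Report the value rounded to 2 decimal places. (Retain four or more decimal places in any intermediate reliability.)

0.85

Only the ratio of lengths matters: n = 64/47 = 1.3617
r_{64} = n·r / (1 + (n − 1)·r) = 1.1030 / 1.2930 ≈ 0.8531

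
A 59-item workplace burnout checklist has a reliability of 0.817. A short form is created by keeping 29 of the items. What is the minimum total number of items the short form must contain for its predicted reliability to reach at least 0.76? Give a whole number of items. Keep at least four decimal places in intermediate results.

42

Short-form reliability: n = 29/59 = 0.4915; r_29 = n·r/(1+(n−1)r) ≈ 0.6869
Length factor from the short form to reach 0.76: n' = 0.76(1 − 0.6869) / [0.6869(1 − 0.76)] ≈ 1.4434
Total items = 1.4434 × 29 = 41.86, rounded up to 42.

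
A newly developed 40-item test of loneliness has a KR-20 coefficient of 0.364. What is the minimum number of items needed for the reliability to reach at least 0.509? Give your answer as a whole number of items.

n = [0.509 × 0.636] / [0.364 × 0.491]
n = 0.323724 / 0.178724 ≈ 1.8113
1.8113 × 40 = 72.45 → 73 items

73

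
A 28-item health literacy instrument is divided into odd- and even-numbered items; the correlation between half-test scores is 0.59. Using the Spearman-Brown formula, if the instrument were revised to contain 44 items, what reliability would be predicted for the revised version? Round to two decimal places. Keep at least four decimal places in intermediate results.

0.82

Full-test reliability from the split-half r: r_full = 2(0.59)/(1 + 0.59) = 0.7421
Length factor from 28 to 44 items: n = 44/28 = 1.5714
r_new = n·r_full / (1 + (n − 1)·r_full) = 1.1661 / 1.4240 ≈ 0.8189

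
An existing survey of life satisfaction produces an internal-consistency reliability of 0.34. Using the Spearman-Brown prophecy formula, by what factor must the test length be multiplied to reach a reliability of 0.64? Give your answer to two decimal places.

Spearman-Brown solved for the length factor n:
n = r*(1 − r) / [ r (1 − r*) ]
n = [0.64 × 0.66] / [0.34 × 0.36]
n = 0.4224 / 0.1224 ≈ 3.4510

3.45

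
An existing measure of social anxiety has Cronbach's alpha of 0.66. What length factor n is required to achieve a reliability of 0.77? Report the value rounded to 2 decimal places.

n = [0.77 × 0.34] / [0.66 × 0.23]
n = 0.2618 / 0.1518 ≈ 1.7246

1.72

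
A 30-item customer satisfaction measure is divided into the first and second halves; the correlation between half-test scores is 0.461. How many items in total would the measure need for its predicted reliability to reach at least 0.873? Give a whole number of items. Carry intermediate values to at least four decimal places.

121

Corrected full-test reliability: r_full = 2 × 0.461 / (1 + 0.461) ≈ 0.6311
Solve Spearman-Brown for n: n = 0.873(1 − 0.6311) / [0.6311(1 − 0.873)] = 4.0181
Required items = 4.0181 × 30 = 120.54, so 121 items.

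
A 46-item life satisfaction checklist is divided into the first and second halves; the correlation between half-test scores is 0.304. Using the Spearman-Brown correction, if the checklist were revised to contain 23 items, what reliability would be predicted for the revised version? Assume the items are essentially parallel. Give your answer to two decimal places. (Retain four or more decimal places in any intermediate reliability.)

Full-test reliability from the split-half r: r_full = 2(0.304)/(1 + 0.304) = 0.4663
Then adjust to 23 items: n = 23/46 = 0.5000
r_new = n·r_full / (1 + (n − 1)·r_full) = 0.2331 / 0.7669 ≈ 0.3040

0.30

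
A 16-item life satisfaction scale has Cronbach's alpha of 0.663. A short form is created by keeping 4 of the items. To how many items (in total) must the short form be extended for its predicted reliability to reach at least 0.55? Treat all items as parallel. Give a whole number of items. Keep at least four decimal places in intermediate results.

Short-form reliability: n = 4/16 = 0.2500; r_4 = n·r/(1+(n−1)r) ≈ 0.3297
Length factor from the short form to reach 0.55: n' = 0.55(1 − 0.3297) / [0.3297(1 − 0.55)] ≈ 2.4849
Items = 2.4849 × 4 ≈ 9.94 → 10

10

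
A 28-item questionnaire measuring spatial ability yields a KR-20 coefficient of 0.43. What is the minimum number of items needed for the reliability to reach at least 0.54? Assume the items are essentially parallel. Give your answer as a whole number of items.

Rearranging the Spearman-Brown formula for n,
n = r_target (1 − r_old) / [ r_old (1 − r_target) ]
n = [0.54 × 0.57] / [0.43 × 0.46]
n = 0.3078 / 0.1978 ≈ 1.5561
1.5561 × 28 = 43.57 → 44 items

44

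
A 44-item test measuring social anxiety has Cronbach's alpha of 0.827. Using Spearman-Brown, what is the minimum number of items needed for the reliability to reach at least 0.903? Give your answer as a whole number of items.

86

Invert Spearman-Brown to solve for n:
n = r*(1 − r) / [ r (1 − r*) ]
n = [0.903 × 0.173] / [0.827 × 0.097]
n = 0.156219 / 0.080219 ≈ 1.9474
So the test needs 1.9474 × 44 ≈ 85.69 items; rounding up, 86.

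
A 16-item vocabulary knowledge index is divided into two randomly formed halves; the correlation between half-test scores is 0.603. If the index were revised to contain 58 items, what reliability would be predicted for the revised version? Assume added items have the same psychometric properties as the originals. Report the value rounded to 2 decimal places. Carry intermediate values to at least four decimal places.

0.92

Full-test reliability from the split-half r: r_full = 2(0.603)/(1 + 0.603) = 0.7523
Then adjust to 58 items: n = 58/16 = 3.6250
r_new = n·r_full / (1 + (n − 1)·r_full) = 2.7271 / 2.9748 ≈ 0.9167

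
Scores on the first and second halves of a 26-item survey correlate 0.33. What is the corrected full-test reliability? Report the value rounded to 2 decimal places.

Each half is half the length of the full test, so the full test is n = 2 times a half.
r_full = 2r_hh / (1 + r_hh) = 2 × 0.33 / (1 + 0.33)
r_full = 0.6600 / 1.3300 ≈ 0.4962

0.50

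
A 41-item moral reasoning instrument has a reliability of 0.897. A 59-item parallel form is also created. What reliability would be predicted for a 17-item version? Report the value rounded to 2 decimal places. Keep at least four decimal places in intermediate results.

0.78

Only the ratio of lengths matters: n = 17/41 = 0.4146
r_{17} = n·r / (1 + (n − 1)·r) = 0.3719 / 0.4749 ≈ 0.7831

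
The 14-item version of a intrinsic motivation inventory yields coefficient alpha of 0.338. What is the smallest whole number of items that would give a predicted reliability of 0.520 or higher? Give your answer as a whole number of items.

30

Spearman-Brown solved for the length factor n:
n = r_target (1 − r_old) / [ r_old (1 − r_target) ]
n = 0.520 × (1 − 0.338) / [ 0.338 × (1 − 0.520) ]
n = 0.344240 / 0.162240 ≈ 2.1218
So the test needs 2.1218 × 14 ≈ 29.71 items; rounding up, 30.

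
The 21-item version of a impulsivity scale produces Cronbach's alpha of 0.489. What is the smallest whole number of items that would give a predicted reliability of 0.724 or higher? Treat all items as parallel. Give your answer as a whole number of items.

58

Spearman-Brown solved for the length factor n:
n = r_target (1 − r_old) / [ r_old (1 − r_target) ]
n = 0.724(1 − 0.489) / [0.489(1 − 0.724)]
n = 0.369964 / 0.134964 ≈ 2.7412
Items needed = n × 21 = 2.7412 × 21 ≈ 57.57 → round up to 58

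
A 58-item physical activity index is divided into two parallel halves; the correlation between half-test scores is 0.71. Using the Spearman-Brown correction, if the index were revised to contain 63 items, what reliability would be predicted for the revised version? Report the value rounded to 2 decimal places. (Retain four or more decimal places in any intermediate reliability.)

0.84

Full-test reliability from the split-half r: r_full = 2(0.71)/(1 + 0.71) = 0.8304
Length factor from 58 to 63 items: n = 63/58 = 1.0862
r_new = n·r_full / (1 + (n − 1)·r_full) = 0.9020 / 1.0716 ≈ 0.8417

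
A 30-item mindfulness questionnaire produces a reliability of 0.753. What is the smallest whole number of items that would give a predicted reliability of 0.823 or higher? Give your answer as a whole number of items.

46

Spearman-Brown solved for the length factor n:
n = r*(1 − r) / [ r (1 − r*) ]
n = [0.823 × 0.247] / [0.753 × 0.177]
  = 0.203281 / 0.133281 = 1.5252
1.5252 × 30 = 45.76 → 46 items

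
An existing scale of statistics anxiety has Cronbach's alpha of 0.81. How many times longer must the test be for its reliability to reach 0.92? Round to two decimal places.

2.70

Rearranging the Spearman-Brown formula for n,
n = r_target (1 − r_old) / [ r_old (1 − r_target) ]
n = 0.92 × (1 − 0.81) / [ 0.81 × (1 − 0.92) ]
  = 0.1748 / 0.0648 = 2.6975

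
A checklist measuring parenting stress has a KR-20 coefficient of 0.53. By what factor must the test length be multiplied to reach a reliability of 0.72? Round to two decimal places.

2.28

Rearranging the Spearman-Brown formula for n,
n = r*(1 − r) / [ r (1 − r*) ]
n = 0.72 × (1 − 0.53) / [ 0.53 × (1 − 0.72) ]
n = 0.3384 / 0.1484 ≈ 2.2803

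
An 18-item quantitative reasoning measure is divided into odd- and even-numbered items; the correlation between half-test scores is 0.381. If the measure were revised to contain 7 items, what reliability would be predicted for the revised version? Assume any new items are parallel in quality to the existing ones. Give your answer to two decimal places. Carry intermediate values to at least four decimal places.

0.32

First correct the split-half correlation to full-test reliability: r_full = 2 × 0.381 / (1 + 0.381) ≈ 0.5518
Then adjust to 7 items: n = 7/18 = 0.3889
r_new = n·r_full / (1 + (n − 1)·r_full) = 0.2146 / 0.6628 ≈ 0.3238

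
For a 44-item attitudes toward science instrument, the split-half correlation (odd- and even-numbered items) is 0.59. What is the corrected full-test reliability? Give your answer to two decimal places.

0.74

Each half is half the length of the full test, so the full test is n = 2 times a half.
r_full = 2r_hh / (1 + r_hh) = 2 × 0.59 / (1 + 0.59)
r_full = 1.1800 / 1.5900 ≈ 0.7421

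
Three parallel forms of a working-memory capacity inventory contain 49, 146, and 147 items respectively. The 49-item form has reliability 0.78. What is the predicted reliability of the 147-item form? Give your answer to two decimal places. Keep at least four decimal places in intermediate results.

The 146-item form is not needed; work directly from the 49-item form with n = 147/49 = 3.0000.
r_{147} = n·r / (1 + (n − 1)·r) = 2.3400 / 2.5600 ≈ 0.9141

0.91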